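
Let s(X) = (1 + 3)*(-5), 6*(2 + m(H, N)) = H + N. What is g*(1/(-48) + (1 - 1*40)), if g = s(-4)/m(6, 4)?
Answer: -9365/4 ≈ -2341.3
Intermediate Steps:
m(H, N) = -2 + H/6 + N/6 (m(H, N) = -2 + (H + N)/6 = -2 + (H/6 + N/6) = -2 + H/6 + N/6)
s(X) = -20 (s(X) = 4*(-5) = -20)
g = 60 (g = -20/(-2 + (⅙)*6 + (⅙)*4) = -20/(-2 + 1 + ⅔) = -20/(-⅓) = -20*(-3) = 60)
g*(1/(-48) + (1 - 1*40)) = 60*(1/(-48) + (1 - 1*40)) = 60*(-1/48 + (1 - 40)) = 60*(-1/48 - 39) = 60*(-1873/48) = -9365/4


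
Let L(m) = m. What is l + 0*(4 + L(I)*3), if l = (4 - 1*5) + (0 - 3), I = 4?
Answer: -4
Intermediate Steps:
l = -4 (l = (4 - 5) - 3 = -1 - 3 = -4)
l + 0*(4 + L(I)*3) = -4 + 0*(4 + 4*3) = -4 + 0*(4 + 12) = -4 + 0*16 = -4 + 0 = -4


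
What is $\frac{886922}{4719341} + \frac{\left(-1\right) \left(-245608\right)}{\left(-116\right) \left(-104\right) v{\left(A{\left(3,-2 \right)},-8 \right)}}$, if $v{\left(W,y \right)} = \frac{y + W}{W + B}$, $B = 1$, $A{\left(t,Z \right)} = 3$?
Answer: $- \frac{143216640071}{8895957785} \approx -16.099$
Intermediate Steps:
$v{\left(W,y \right)} = \frac{W + y}{1 + W}$ ($v{\left(W,y \right)} = \frac{y + W}{W + 1} = \frac{W + y}{1 + W}$)
$\frac{886922}{4719341} + \frac{\left(-1\right) \left(-245608\right)}{\left(-116\right) \left(-104\right) v{\left(A{\left(3,-2 \right)},-8 \right)}} = \frac{886922}{4719341} + \frac{\left(-1\right) \left(-245608\right)}{\left(-116\right) \left(-104\right) \frac{3 - 8}{1 + 3}} = 886922 \cdot \frac{1}{4719341} + \frac{245608}{12064 \cdot \frac{1}{4} \left(-5\right)} = \frac{886922}{4719341} + \frac{245608}{12064 \cdot \frac{1}{4} \left(-5\right)} = \frac{886922}{4719341} + \frac{245608}{12064 \left(- \frac{5}{4}\right)} = \frac{886922}{4719341} + \frac{245608}{-15080} = \frac{886922}{4719341} + 245608 \left(- \frac{1}{15080}\right) = \frac{886922}{4719341} - \frac{30701}{1885} = - \frac{143216640071}{8895957785}$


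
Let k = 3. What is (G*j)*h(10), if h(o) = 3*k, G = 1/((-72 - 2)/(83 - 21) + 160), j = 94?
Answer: 2914/547 ≈ 5.3272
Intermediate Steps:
G = 31/4923 (G = 1/(-74/62 + 160) = 1/(-74*1/62 + 160) = 1/(-37/31 + 160) = 1/(4923/31) = 31/4923 ≈ 0.0062970)
h(o) = 9 (h(o) = 3*3 = 9)
(G*j)*h(10) = ((31/4923)*94)*9 = (2914/4923)*9 = 2914/547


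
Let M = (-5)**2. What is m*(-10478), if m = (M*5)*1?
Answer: -1309750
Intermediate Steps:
M = 25
m = 125 (m = (25*5)*1 = 125*1 = 125)
m*(-10478) = 125*(-10478) = -1309750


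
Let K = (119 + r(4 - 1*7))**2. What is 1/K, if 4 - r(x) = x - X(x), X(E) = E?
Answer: 1/15129 ≈ 6.6098e-5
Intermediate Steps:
r(x) = 4 (r(x) = 4 - (x - x) = 4 - 1*0 = 4 + 0 = 4)
K = 15129 (K = (119 + 4)**2 = 123**2 = 15129)
1/K = 1/15129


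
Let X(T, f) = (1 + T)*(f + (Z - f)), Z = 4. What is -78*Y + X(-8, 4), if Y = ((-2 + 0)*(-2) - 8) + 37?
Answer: -2602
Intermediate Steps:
X(T, f) = 4 + 4*T (X(T, f) = (1 + T)*(f + (4 - f)) = (1 + T)*4 = 4 + 4*T)
Y = 33 (Y = (-2*(-2) - 8) + 37 = (4 - 8) + 37 = -4 + 37 = 33)
-78*Y + X(-8, 4) = -78*33 + (4 + 4*(-8)) = -2574 + (4 - 32) = -2574 - 28 = -2602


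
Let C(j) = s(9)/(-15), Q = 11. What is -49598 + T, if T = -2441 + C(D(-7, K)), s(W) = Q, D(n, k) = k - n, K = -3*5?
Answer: -780596/15 ≈ -52040.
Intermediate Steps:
K = -15
s(W) = 11
C(j) = -11/15 (C(j) = 11/(-15) = 11*(-1/15) = -11/15)
T = -36626/15 (T = -2441 - 11/15 = -36626/15 ≈ -2441.7)
-49598 + T = -49598 - 36626/15 = -780596/15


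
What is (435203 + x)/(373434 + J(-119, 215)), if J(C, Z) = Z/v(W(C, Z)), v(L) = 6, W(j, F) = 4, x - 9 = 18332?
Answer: 55536/45731 ≈ 1.2144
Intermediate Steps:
x = 18341 (x = 9 + 18332 = 18341)
J(C, Z) = Z/6
(435203 + x)/(373434 + J(-119, 215)) = (435203 + 18341)/(373434 + (1/6)*215) = 453544/(373434 + 215/6) = 453544/(2240819/6) = 453544*(6/2240819) = 55536/45731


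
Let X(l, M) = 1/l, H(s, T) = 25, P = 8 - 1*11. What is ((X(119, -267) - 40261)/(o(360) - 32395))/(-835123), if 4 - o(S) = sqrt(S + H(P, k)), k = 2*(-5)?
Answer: -77593579839/52133389660705976 + 2395529*sqrt(385)/52133389660705976 ≈ -1.4875e-6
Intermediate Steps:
P = -3 (P = 8 - 11 = -3)
k = -10
o(S) = 4 - sqrt(25 + S) (o(S) = 4 - sqrt(S + 25) = 4 - sqrt(25 + S))
((X(119, -267) - 40261)/(o(360) - 32395))/(-835123) = ((1/119 - 40261)/((4 - sqrt(25 + 360)) - 32395))/(-835123) = ((1/119 - 40261)/((4 - sqrt(385)) - 32395))*(-1/835123) = -4791058/(119*(-32391 - sqrt(385)))*(-1/835123) = 4791058/(99379637*(-32391 - sqrt(385)))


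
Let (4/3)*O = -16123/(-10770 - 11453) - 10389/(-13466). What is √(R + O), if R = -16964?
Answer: I*√6076340512555097436734/598509836 ≈ 130.24*I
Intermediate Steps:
O = 1343961195/1197019672 (O = 3*(-16123/(-10770 - 11453) - 10389/(-13466))/4 = 3*(-16123/(-22223) - 10389*(-1/13466))/4 = 3*(-16123*(-1/22223) + 10389/13466)/4 = 3*(16123/22223 + 10389/13466)/4 = (¾)*(447987065/299254918) = 1343961195/1197019672 ≈ 1.1228)
√(R + O) = √(-16964 + 1343961195/1197019672) = √(-20304897754613/1197019672) = I*√6076340512555097436734/598509836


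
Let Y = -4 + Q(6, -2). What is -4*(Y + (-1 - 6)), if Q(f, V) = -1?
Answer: 48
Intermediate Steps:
Y = -5 (Y = -4 - 1 = -5)
-4*(Y + (-1 - 6)) = -4*(-5 + (-1 - 6)) = -4*(-5 - 7) = -4*(-12) = 48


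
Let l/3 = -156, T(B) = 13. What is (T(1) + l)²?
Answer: 207025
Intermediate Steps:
l = -468 (l = 3*(-156) = -468)
(T(1) + l)² = (13 - 468)² = (-455)² = 207025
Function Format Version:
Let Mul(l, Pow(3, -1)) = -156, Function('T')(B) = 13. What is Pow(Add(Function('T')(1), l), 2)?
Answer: 207025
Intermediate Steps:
l = -468 (l = Mul(3, -156) = -468)
Pow(Add(Function('T')(1), l), 2) = Pow(Add(13, -468), 2) = Pow(-455, 2) = 207025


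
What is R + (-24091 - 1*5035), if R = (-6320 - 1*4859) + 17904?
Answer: -22401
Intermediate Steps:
R = 6725 (R = (-6320 - 4859) + 17904 = -11179 + 17904 = 6725)
R + (-24091 - 1*5035) = 6725 + (-24091 - 1*5035) = 6725 + (-24091 - 5035) = 6725 - 29126 = -22401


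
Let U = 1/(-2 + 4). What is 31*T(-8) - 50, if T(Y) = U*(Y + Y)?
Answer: -298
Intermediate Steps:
U = ½ (U = 1/2 = ½ ≈ 0.50000)
T(Y) = Y (T(Y) = (Y + Y)/2 = (2*Y)/2 = Y)
31*T(-8) - 50 = 31*(-8) - 50 = -248 - 50 = -298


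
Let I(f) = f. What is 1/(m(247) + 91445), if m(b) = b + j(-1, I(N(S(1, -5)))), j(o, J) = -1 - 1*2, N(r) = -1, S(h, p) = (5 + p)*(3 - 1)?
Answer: 1/91689 ≈ 1.0906e-5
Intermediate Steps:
S(h, p) = 10 + 2*p (S(h, p) = (5 + p)*2 = 10 + 2*p)
j(o, J) = -3 (j(o, J) = -1 - 2 = -3)
m(b) = -3 + b (m(b) = b - 3 = -3 + b)
1/(m(247) + 91445) = 1/((-3 + 247) + 91445) = 1/(244 + 91445) = 1/91689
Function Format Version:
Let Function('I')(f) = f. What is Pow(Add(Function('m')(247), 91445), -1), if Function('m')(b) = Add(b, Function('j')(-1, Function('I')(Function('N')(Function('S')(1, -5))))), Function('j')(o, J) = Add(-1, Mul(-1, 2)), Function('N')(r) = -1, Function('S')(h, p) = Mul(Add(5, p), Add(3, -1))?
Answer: Rational(1, 91689) ≈ 1.0906e-5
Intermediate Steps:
Function('S')(h, p) = Add(10, Mul(2, p)) (Function('S')(h, p) = Mul(Add(5, p), 2) = Add(10, Mul(2, p)))
Function('j')(o, J) = -3 (Function('j')(o, J) = Add(-1, -2) = -3)
Function('m')(b) = Add(-3, b) (Function('m')(b) = Add(b, -3) = Add(-3, b))
Pow(Add(Function('m')(247), 91445), -1) = Pow(Add(Add(-3, 247), 91445), -1) = Pow(Add(244, 91445), -1) = Pow(91689, -1) = Rational(1, 91689)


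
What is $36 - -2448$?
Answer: $2484$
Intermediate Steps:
$36 - -2448 = 36 + 2448 = 2484$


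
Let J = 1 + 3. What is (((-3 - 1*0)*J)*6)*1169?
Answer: -84168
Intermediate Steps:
J = 4
(((-3 - 1*0)*J)*6)*1169 = (((-3 - 1*0)*4)*6)*1169 = (((-3 + 0)*4)*6)*1169 = (-3*4*6)*1169 = -12*6*1169 = -72*1169 = -84168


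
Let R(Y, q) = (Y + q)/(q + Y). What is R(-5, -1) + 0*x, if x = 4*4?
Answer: 1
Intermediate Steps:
x = 16
R(Y, q) = 1 (R(Y, q) = (Y + q)/(Y + q) = 1)
R(-5, -1) + 0*x = 1 + 0*16 = 1 + 0 = 1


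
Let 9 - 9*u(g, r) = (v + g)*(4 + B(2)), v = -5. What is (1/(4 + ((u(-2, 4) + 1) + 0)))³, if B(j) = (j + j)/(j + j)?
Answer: 729/704969 ≈ 0.0010341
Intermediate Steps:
B(j) = 1 (B(j) = (2*j)/((2*j)) = (2*j)*(1/(2*j)) = 1)
u(g, r) = 34/9 - 5*g/9 (u(g, r) = 1 - (-5 + g)*(4 + 1)/9 = 1 - (-5 + g)*5/9 = 1 - (-25 + 5*g)/9 = 1 + (25/9 - 5*g/9) = 34/9 - 5*g/9)
(1/(4 + ((u(-2, 4) + 1) + 0)))³ = (1/(4 + (((34/9 - 5/9*(-2)) + 1) + 0)))³ = (1/(4 + (((34/9 + 10/9) + 1) + 0)))³ = (1/(4 + ((44/9 + 1) + 0)))³ = (1/(4 + (53/9 + 0)))³ = (1/(4 + 53/9))³ = (1/(89/9))³ = (9/89)³ = 729/704969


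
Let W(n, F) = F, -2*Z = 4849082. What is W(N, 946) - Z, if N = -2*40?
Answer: 2425487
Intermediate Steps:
Z = -2424541 (Z = -1/2*4849082 = -2424541)
N = -80
W(N, 946) - Z = 946 - 1*(-2424541) = 946 + 2424541 = 2425487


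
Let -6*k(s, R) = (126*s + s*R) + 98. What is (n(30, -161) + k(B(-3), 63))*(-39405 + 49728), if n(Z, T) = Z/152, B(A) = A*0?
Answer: -12659439/76 ≈ -1.6657e+5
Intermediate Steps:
B(A) = 0
k(s, R) = -49/3 - 21*s - R*s/6 (k(s, R) = -((126*s + s*R) + 98)/6 = -((126*s + R*s) + 98)/6 = -(98 + 126*s + R*s)/6 = -49/3 - 21*s - R*s/6)
n(Z, T) = Z/152 (n(Z, T) = Z*(1/152) = Z/152)
(n(30, -161) + k(B(-3), 63))*(-39405 + 49728) = ((1/152)*30 + (-49/3 - 21*0 - 1/6*63*0))*(-39405 + 49728) = (15/76 + (-49/3 + 0 + 0))*10323 = (15/76 - 49/3)*10323 = -3679/228*10323 = -12659439/76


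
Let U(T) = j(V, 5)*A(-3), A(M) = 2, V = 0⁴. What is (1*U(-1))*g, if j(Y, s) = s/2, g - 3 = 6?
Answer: 45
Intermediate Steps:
V = 0
g = 9 (g = 3 + 6 = 9)
j(Y, s) = s/2 (j(Y, s) = s*(½) = s/2)
U(T) = 5 (U(T) = ((½)*5)*2 = (5/2)*2 = 5)
(1*U(-1))*g = (1*5)*9 = 5*9 = 45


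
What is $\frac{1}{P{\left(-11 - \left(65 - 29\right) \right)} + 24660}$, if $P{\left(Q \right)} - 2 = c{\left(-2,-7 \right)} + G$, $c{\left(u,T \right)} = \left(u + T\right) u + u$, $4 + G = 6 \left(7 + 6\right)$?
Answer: $\frac{1}{24752} \approx 4.0401 \cdot 10^{-5}$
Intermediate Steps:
$G = 74$ ($G = -4 + 6 \left(7 + 6\right) = -4 + 6 \cdot 13 = -4 + 78 = 74$)
$c{\left(u,T \right)} = u + u \left(T + u\right)$ ($c{\left(u,T \right)} = \left(T + u\right) u + u = u \left(T + u\right) + u = u + u \left(T + u\right)$)
$P{\left(Q \right)} = 92$ ($P{\left(Q \right)} = 2 + \left(- 2 \left(1 - 7 - 2\right) + 74\right) = 2 + \left(\left(-2\right) \left(-8\right) + 74\right) = 2 + \left(16 + 74\right) = 2 + 90 = 92$)
$\frac{1}{P{\left(-11 - \left(65 - 29\right) \right)} + 24660} = \frac{1}{92 + 24660} = \frac{1}{24752}$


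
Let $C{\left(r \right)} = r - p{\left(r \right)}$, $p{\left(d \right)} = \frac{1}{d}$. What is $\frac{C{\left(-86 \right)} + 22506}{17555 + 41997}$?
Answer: $\frac{1928121}{5121472} \approx 0.37648$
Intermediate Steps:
$C{\left(r \right)} = r - \frac{1}{r}$
$\frac{C{\left(-86 \right)} + 22506}{17555 + 41997} = \frac{\left(-86 - \frac{1}{-86}\right) + 22506}{17555 + 41997} = \frac{\left(-86 - - \frac{1}{86}\right) + 22506}{59552} = \left(\left(-86 + \frac{1}{86}\right) + 22506\right) \frac{1}{59552} = \left(- \frac{7395}{86} + 22506\right) \frac{1}{59552} = \frac{1928121}{86} \cdot \frac{1}{59552} = \frac{1928121}{5121472}$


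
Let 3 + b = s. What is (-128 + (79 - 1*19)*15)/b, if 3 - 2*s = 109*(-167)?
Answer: 193/2275 ≈ 0.084835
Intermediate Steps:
s = 9103 (s = 3/2 - 109*(-167)/2 = 3/2 - 1/2*(-18203) = 3/2 + 18203/2 = 9103)
b = 9100 (b = -3 + 9103 = 9100)
(-128 + (79 - 1*19)*15)/b = (-128 + (79 - 1*19)*15)/9100 = (-128 + (79 - 19)*15)*(1/9100) = (-128 + 60*15)*(1/9100) = (-128 + 900)*(1/9100) = 772*(1/9100) = 193/2275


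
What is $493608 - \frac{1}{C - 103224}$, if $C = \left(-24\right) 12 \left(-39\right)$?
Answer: $\frac{45407987137}{91992} \approx 4.9361 \cdot 10^{5}$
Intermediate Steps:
$C = 11232$ ($C = \left(-288\right) \left(-39\right) = 11232$)
$493608 - \frac{1}{C - 103224} = 493608 - \frac{1}{11232 - 103224} = 493608 - \frac{1}{-91992} = 493608 - - \frac{1}{91992} = 493608 + \frac{1}{91992} = \frac{45407987137}{91992}$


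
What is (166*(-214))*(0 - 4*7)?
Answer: 994672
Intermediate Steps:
(166*(-214))*(0 - 4*7) = -35524*(0 - 28) = -35524*(-28) = 994672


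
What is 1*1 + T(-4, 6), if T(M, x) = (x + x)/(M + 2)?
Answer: -5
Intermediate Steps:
T(M, x) = 2*x/(2 + M) (T(M, x) = (2*x)/(2 + M) = 2*x/(2 + M))
1*1 + T(-4, 6) = 1*1 + 2*6/(2 - 4) = 1 + 2*6/(-2) = 1 + 2*6*(-½) = 1 - 6 = -5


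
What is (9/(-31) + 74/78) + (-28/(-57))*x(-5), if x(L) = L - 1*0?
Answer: -41296/22971 ≈ -1.7977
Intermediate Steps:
x(L) = L (x(L) = L + 0 = L)
(9/(-31) + 74/78) + (-28/(-57))*x(-5) = (9/(-31) + 74/78) - 28/(-57)*(-5) = (9*(-1/31) + 74*(1/78)) - 28*(-1/57)*(-5) = (-9/31 + 37/39) + (28/57)*(-5) = 796/1209 - 140/57 = -41296/22971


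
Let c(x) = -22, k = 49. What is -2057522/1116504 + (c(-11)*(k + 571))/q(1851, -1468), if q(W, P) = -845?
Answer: 1349050847/94344588 ≈ 14.299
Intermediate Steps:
-2057522/1116504 + (c(-11)*(k + 571))/q(1851, -1468) = -2057522/1116504 - 22*(49 + 571)/(-845) = -2057522*1/1116504 - 22*620*(-1/845) = -1028761/558252 - 13640*(-1/845) = -1028761/558252 + 2728/169 = 1349050847/94344588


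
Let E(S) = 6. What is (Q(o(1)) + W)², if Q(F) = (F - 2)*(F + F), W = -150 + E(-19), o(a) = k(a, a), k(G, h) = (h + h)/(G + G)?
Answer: 21316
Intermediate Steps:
k(G, h) = h/G (k(G, h) = (2*h)/((2*G)) = (2*h)*(1/(2*G)) = h/G)
o(a) = 1 (o(a) = a/a = 1)
W = -144 (W = -150 + 6 = -144)
Q(F) = 2*F*(-2 + F) (Q(F) = (-2 + F)*(2*F) = 2*F*(-2 + F))
(Q(o(1)) + W)² = (2*1*(-2 + 1) - 144)² = (2*1*(-1) - 144)² = (-2 - 144)² = (-146)² = 21316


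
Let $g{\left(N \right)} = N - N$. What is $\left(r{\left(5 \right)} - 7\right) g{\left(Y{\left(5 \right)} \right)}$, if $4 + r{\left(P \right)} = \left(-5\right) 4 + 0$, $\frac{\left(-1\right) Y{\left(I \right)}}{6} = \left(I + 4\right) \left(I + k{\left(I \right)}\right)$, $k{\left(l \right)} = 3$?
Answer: $0$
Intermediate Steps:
$Y{\left(I \right)} = - 6 \left(3 + I\right) \left(4 + I\right)$ ($Y{\left(I \right)} = - 6 \left(I + 4\right) \left(I + 3\right) = - 6 \left(4 + I\right) \left(3 + I\right) = - 6 \left(3 + I\right) \left(4 + I\right)$)
$r{\left(P \right)} = -24$ ($r{\left(P \right)} = -4 + \left(\left(-5\right) 4 + 0\right) = -4 + \left(-20 + 0\right) = -4 - 20 = -24$)
$g{\left(N \right)} = 0$
$\left(r{\left(5 \right)} - 7\right) g{\left(Y{\left(5 \right)} \right)} = \left(-24 - 7\right) 0 = \left(-31\right) 0 = 0$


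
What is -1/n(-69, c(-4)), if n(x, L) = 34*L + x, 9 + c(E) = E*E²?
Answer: 1/2551 ≈ 0.00039200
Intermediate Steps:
c(E) = -9 + E³ (c(E) = -9 + E*E² = -9 + E³)
n(x, L) = x + 34*L
-1/n(-69, c(-4)) = -1/(-69 + 34*(-9 + (-4)³)) = -1/(-69 + 34*(-9 - 64)) = -1/(-69 + 34*(-73)) = -1/(-69 - 2482) = -1/(-2551) = -1*(-1/2551) = 1/2551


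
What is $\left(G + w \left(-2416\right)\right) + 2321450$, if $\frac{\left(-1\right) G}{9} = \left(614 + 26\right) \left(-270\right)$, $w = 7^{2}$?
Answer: $3758266$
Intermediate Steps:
$w = 49$
$G = 1555200$ ($G = - 9 \left(614 + 26\right) \left(-270\right) = - 9 \cdot 640 \left(-270\right) = \left(-9\right) \left(-172800\right) = 1555200$)
$\left(G + w \left(-2416\right)\right) + 2321450 = \left(1555200 + 49 \left(-2416\right)\right) + 2321450 = \left(1555200 - 118384\right) + 2321450 = 1436816 + 2321450 = 3758266$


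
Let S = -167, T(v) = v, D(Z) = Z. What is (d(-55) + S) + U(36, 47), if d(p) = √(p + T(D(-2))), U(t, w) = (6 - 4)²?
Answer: -163 + I*√57 ≈ -163.0 + 7.5498*I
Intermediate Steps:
U(t, w) = 4 (U(t, w) = 2² = 4)
d(p) = √(-2 + p) (d(p) = √(p - 2) = √(-2 + p))
(d(-55) + S) + U(36, 47) = (√(-2 - 55) - 167) + 4 = (√(-57) - 167) + 4 = (I*√57 - 167) + 4 = (-167 + I*√57) + 4 = -163 + I*√57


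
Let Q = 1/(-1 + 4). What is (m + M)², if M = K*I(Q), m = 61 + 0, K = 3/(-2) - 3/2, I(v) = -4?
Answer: 5329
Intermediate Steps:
Q = ⅓ (Q = 1/3 = ⅓ ≈ 0.33333)
K = -3 (K = 3*(-½) - 3*½ = -3/2 - 3/2 = -3)
m = 61
M = 12 (M = -3*(-4) = 12)
(m + M)² = (61 + 12)² = 73² = 5329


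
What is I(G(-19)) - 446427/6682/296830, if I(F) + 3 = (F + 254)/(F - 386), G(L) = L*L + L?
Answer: -360986997617/21817598660 ≈ -16.546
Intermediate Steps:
G(L) = L + L**2 (G(L) = L**2 + L = L + L**2)
I(F) = -3 + (254 + F)/(-386 + F) (I(F) = -3 + (F + 254)/(F - 386) = -3 + (254 + F)/(-386 + F))
I(G(-19)) - 446427/6682/296830 = 2*(706 - (-19)*(1 - 19))/(-386 - 19*(1 - 19)) - 446427/6682/296830 = 2*(706 - (-19)*(-18))/(-386 - 19*(-18)) - 446427*1/6682*(1/296830) = 2*(706 - 1*342)/(-386 + 342) - 446427/6682*1/296830 = 2*(706 - 342)/(-44) - 446427/1983418060 = 2*(-1/44)*364 - 446427/1983418060 = -182/11 - 446427/1983418060 = -360986997617/21817598660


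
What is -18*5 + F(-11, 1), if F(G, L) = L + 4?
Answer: -85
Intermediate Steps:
F(G, L) = 4 + L
-18*5 + F(-11, 1) = -18*5 + (4 + 1) = -90 + 5 = -85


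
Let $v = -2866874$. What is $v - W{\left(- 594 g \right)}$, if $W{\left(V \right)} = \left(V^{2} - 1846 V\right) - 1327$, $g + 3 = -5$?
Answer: $-16674859$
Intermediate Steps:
$g = -8$ ($g = -3 - 5 = -8$)
$W{\left(V \right)} = -1327 + V^{2} - 1846 V$
$v - W{\left(- 594 g \right)} = -2866874 - \left(-1327 + \left(\left(-594\right) \left(-8\right)\right)^{2} - 1846 \left(\left(-594\right) \left(-8\right)\right)\right) = -2866874 - \left(-1327 + 4752^{2} - 8772192\right) = -2866874 - \left(-1327 + 22581504 - 8772192\right) = -2866874 - 13807985 = -16674859$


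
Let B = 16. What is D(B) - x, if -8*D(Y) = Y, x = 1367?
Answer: -1369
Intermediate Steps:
D(Y) = -Y/8
D(B) - x = -⅛*16 - 1*1367 = -2 - 1367 = -1369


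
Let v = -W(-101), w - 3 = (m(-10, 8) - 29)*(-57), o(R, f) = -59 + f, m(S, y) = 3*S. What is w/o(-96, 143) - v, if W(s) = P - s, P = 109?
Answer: 3501/14 ≈ 250.07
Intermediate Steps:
W(s) = 109 - s
w = 3366 (w = 3 + (3*(-10) - 29)*(-57) = 3 + (-30 - 29)*(-57) = 3 - 59*(-57) = 3 + 3363 = 3366)
v = -210 (v = -(109 - 1*(-101)) = -(109 + 101) = -1*210 = -210)
w/o(-96, 143) - v = 3366/(-59 + 143) - 1*(-210) = 3366/84 + 210 = 3366*(1/84) + 210 = 561/14 + 210 = 3501/14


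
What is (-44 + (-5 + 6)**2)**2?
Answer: 1849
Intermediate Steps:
(-44 + (-5 + 6)**2)**2 = (-44 + 1**2)**2 = (-44 + 1)**2 = (-43)**2 = 1849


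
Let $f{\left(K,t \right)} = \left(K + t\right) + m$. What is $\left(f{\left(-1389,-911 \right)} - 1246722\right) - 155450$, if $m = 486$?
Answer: $-1403986$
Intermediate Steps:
$f{\left(K,t \right)} = 486 + K + t$ ($f{\left(K,t \right)} = \left(K + t\right) + 486 = 486 + K + t$)
$\left(f{\left(-1389,-911 \right)} - 1246722\right) - 155450 = \left(\left(486 - 1389 - 911\right) - 1246722\right) - 155450 = \left(-1814 - 1246722\right) - 155450 = -1248536 - 155450 = -1403986$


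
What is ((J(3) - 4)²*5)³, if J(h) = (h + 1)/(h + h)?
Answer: 125000000/729 ≈ 1.7147e+5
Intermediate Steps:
J(h) = (1 + h)/(2*h) (J(h) = (1 + h)/((2*h)) = (1 + h)*(1/(2*h)) = (1 + h)/(2*h))
((J(3) - 4)²*5)³ = (((½)*(1 + 3)/3 - 4)²*5)³ = (((½)*(⅓)*4 - 4)²*5)³ = ((⅔ - 4)²*5)³ = ((-10/3)²*5)³ = ((100/9)*5)³ = (500/9)³ = 125000000/729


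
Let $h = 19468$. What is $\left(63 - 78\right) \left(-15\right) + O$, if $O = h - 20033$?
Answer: $-340$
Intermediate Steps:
$O = -565$ ($O = 19468 - 20033 = -565$)
$\left(63 - 78\right) \left(-15\right) + O = \left(63 - 78\right) \left(-15\right) - 565 = \left(-15\right) \left(-15\right) - 565 = 225 - 565 = -340$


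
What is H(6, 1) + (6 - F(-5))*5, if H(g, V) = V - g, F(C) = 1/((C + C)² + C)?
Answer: 474/19 ≈ 24.947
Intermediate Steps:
F(C) = 1/(C + 4*C²) (F(C) = 1/((2*C)² + C) = 1/(4*C² + C) = 1/(C + 4*C²))
H(6, 1) + (6 - F(-5))*5 = (1 - 1*6) + (6 - 1/((-5)*(1 + 4*(-5))))*5 = (1 - 6) + (6 - (-1)/(5*(1 - 20)))*5 = -5 + (6 - (-1)/(5*(-19)))*5 = -5 + (6 - (-1)*(-1)/(5*19))*5 = -5 + (6 - 1*1/95)*5 = -5 + (6 - 1/95)*5 = -5 + (569/95)*5 = -5 + 569/19 = 474/19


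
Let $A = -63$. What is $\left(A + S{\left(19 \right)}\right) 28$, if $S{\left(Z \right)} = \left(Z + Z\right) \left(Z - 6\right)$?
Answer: $12068$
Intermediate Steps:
$S{\left(Z \right)} = 2 Z \left(-6 + Z\right)$
$\left(A + S{\left(19 \right)}\right) 28 = \left(-63 + 2 \cdot 19 \left(-6 + 19\right)\right) 28 = \left(-63 + 2 \cdot 19 \cdot 13\right) 28 = \left(-63 + 494\right) 28 = 431 \cdot 28 = 12068$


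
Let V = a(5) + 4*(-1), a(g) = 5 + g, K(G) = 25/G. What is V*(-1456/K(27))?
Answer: -235872/25 ≈ -9434.9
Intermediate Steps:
V = 6 (V = (5 + 5) + 4*(-1) = 10 - 4 = 6)
V*(-1456/K(27)) = 6*(-1456/(25/27)) = 6*(-1456/(25*(1/27))) = 6*(-1456/25/27) = 6*(-1456*27/25) = 6*(-39312/25) = -235872/25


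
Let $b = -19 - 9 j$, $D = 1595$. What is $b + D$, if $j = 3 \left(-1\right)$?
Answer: $1603$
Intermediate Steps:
$j = -3$
$b = 8$ ($b = -19 - -27 = -19 + 27 = 8$)
$b + D = 8 + 1595 = 1603$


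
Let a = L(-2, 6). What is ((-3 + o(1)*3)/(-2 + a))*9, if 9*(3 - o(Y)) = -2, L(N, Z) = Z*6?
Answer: 30/17 ≈ 1.7647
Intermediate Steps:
L(N, Z) = 6*Z
a = 36 (a = 6*6 = 36)
o(Y) = 29/9 (o(Y) = 3 - 1/9*(-2) = 3 + 2/9 = 29/9)
((-3 + o(1)*3)/(-2 + a))*9 = ((-3 + (29/9)*3)/(-2 + 36))*9 = ((-3 + 29/3)/34)*9 = ((20/3)*(1/34))*9 = (10/51)*9 = 30/17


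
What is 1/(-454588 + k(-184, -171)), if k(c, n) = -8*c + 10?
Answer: -1/453106 ≈ -2.2070e-6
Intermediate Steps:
k(c, n) = 10 - 8*c
1/(-454588 + k(-184, -171)) = 1/(-454588 + (10 - 8*(-184))) = 1/(-454588 + (10 + 1472)) = 1/(-454588 + 1482) = 1/(-453106) = -1/453106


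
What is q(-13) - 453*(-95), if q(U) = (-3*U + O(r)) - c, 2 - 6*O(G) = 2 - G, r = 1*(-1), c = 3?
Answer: 258425/6 ≈ 43071.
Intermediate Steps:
r = -1
O(G) = G/6 (O(G) = ⅓ - (2 - G)/6 = ⅓ + (-⅓ + G/6) = G/6)
q(U) = -19/6 - 3*U (q(U) = (-3*U + (⅙)*(-1)) - 1*3 = (-3*U - ⅙) - 3 = (-⅙ - 3*U) - 3 = -19/6 - 3*U)
q(-13) - 453*(-95) = (-19/6 - 3*(-13)) - 453*(-95) = (-19/6 + 39) + 43035 = 215/6 + 43035 = 258425/6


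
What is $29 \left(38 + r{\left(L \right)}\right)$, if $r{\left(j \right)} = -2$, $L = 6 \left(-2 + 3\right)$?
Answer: $1044$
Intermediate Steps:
$L = 6$ ($L = 6 \cdot 1 = 6$)
$29 \left(38 + r{\left(L \right)}\right) = 29 \left(38 - 2\right) = 29 \cdot 36 = 1044$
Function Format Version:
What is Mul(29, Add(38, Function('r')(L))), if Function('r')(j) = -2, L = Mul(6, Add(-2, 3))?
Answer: 1044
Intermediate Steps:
L = 6 (L = Mul(6, 1) = 6)
Mul(29, Add(38, Function('r')(L))) = Mul(29, Add(38, -2)) = Mul(29, 36) = 1044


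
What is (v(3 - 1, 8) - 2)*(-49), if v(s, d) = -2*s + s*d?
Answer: -490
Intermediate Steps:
v(s, d) = -2*s + d*s
(v(3 - 1, 8) - 2)*(-49) = ((3 - 1)*(-2 + 8) - 2)*(-49) = (2*6 - 2)*(-49) = (12 - 2)*(-49) = 10*(-49) = -490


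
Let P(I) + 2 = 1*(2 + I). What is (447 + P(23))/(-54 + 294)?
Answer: 47/24 ≈ 1.9583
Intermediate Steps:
P(I) = I (P(I) = -2 + 1*(2 + I) = -2 + (2 + I) = I)
(447 + P(23))/(-54 + 294) = (447 + 23)/(-54 + 294) = 470/240 = 470*(1/240) = 47/24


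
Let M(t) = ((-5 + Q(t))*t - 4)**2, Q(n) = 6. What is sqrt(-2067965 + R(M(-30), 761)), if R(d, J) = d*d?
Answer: I*sqrt(731629) ≈ 855.35*I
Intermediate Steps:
M(t) = (-4 + t)**2 (M(t) = ((-5 + 6)*t - 4)**2 = (1*t - 4)**2 = (t - 4)**2 = (-4 + t)**2)
R(d, J) = d**2
sqrt(-2067965 + R(M(-30), 761)) = sqrt(-2067965 + ((4 - 1*(-30))**2)**2) = sqrt(-2067965 + ((4 + 30)**2)**2) = sqrt(-2067965 + (34**2)**2) = sqrt(-2067965 + 1156**2) = sqrt(-2067965 + 1336336) = sqrt(-731629) = I*sqrt(731629)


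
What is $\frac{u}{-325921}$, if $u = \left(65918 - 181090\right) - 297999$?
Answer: $\frac{413171}{325921} \approx 1.2677$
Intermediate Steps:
$u = -413171$ ($u = -115172 - 297999 = -413171$)
$\frac{u}{-325921} = - \frac{413171}{-325921} = \left(-413171\right) \left(- \frac{1}{325921}\right) = \frac{413171}{325921}$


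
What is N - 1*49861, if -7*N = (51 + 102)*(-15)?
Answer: -346732/7 ≈ -49533.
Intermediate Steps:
N = 2295/7 (N = -(51 + 102)*(-15)/7 = -153*(-15)/7 = -1/7*(-2295) = 2295/7 ≈ 327.86)
N - 1*49861 = 2295/7 - 1*49861 = 2295/7 - 49861 = -346732/7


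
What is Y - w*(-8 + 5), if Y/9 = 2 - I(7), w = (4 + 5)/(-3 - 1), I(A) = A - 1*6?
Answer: 9/4 ≈ 2.2500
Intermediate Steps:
I(A) = -6 + A (I(A) = A - 6 = -6 + A)
w = -9/4 (w = 9/(-4) = 9*(-¼) = -9/4 ≈ -2.2500)
Y = 9 (Y = 9*(2 - (-6 + 7)) = 9*(2 - 1*1) = 9*(2 - 1) = 9*1 = 9)
Y - w*(-8 + 5) = 9 - (-9)*(-8 + 5)/4 = 9 - (-9)*(-3)/4 = 9 - 1*27/4 = 9 - 27/4 = 9/4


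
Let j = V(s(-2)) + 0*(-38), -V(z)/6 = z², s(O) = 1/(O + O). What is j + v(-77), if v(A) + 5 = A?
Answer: -659/8 ≈ -82.375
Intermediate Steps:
s(O) = 1/(2*O)
v(A) = -5 + A
V(z) = -6*z²
j = -3/8 (j = -6*((½)/(-2))² + 0*(-38) = -6*((½)*(-½))² + 0 = -6*(-¼)² + 0 = -6*1/16 + 0 = -3/8 + 0 = -3/8 ≈ -0.37500)
j + v(-77) = -3/8 + (-5 - 77) = -3/8 - 82 = -659/8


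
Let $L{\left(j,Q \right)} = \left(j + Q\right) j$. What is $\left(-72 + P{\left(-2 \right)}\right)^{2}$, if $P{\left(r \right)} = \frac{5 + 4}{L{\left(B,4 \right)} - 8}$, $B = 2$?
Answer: $\frac{77841}{16} \approx 4865.1$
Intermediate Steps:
$L{\left(j,Q \right)} = j \left(Q + j\right)$ ($L{\left(j,Q \right)} = \left(Q + j\right) j = j \left(Q + j\right)$)
$P{\left(r \right)} = \frac{9}{4}$ ($P{\left(r \right)} = \frac{5 + 4}{2 \left(4 + 2\right) - 8} = \frac{9}{2 \cdot 6 - 8} = \frac{9}{12 - 8} = \frac{9}{4}$)
$\left(-72 + P{\left(-2 \right)}\right)^{2} = \left(-72 + \frac{9}{4}\right)^{2} = \left(- \frac{279}{4}\right)^{2} = \frac{77841}{16}$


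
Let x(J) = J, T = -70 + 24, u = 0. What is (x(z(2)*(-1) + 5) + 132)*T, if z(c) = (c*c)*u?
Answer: -6302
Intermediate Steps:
T = -46
z(c) = 0 (z(c) = (c*c)*0 = c²*0 = 0)
(x(z(2)*(-1) + 5) + 132)*T = ((0*(-1) + 5) + 132)*(-46) = ((0 + 5) + 132)*(-46) = (5 + 132)*(-46) = 137*(-46) = -6302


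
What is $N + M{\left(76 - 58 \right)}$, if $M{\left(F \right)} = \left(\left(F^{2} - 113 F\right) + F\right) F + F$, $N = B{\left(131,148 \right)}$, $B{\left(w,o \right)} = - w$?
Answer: $-30569$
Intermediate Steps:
$N = -131$ ($N = \left(-1\right) 131 = -131$)
$M{\left(F \right)} = F + F \left(F^{2} - 112 F\right)$ ($M{\left(F \right)} = \left(F^{2} - 112 F\right) F + F = F \left(F^{2} - 112 F\right) + F = F + F \left(F^{2} - 112 F\right)$)
$N + M{\left(76 - 58 \right)} = -131 + \left(76 - 58\right) \left(1 + \left(76 - 58\right)^{2} - 112 \left(76 - 58\right)\right) = -131 + 18 \left(1 + 18^{2} - 2016\right) = -131 + 18 \left(1 + 324 - 2016\right) = -131 + 18 \left(-1691\right) = -131 - 30438 = -30569$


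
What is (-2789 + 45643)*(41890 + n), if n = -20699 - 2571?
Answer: 797941480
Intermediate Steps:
n = -23270
(-2789 + 45643)*(41890 + n) = (-2789 + 45643)*(41890 - 23270) = 42854*18620 = 797941480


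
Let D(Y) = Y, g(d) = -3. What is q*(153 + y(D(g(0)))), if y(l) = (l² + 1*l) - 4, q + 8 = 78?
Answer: 10850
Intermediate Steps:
q = 70 (q = -8 + 78 = 70)
y(l) = -4 + l + l² (y(l) = (l² + l) - 4 = (l + l²) - 4 = -4 + l + l²)
q*(153 + y(D(g(0)))) = 70*(153 + (-4 - 3 + (-3)²)) = 70*(153 + (-4 - 3 + 9)) = 70*(153 + 2) = 70*155 = 10850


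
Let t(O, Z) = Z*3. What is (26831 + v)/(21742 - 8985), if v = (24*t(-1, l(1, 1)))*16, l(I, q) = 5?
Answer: 32591/12757 ≈ 2.5548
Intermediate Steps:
t(O, Z) = 3*Z
v = 5760 (v = (24*(3*5))*16 = (24*15)*16 = 360*16 = 5760)
(26831 + v)/(21742 - 8985) = (26831 + 5760)/(21742 - 8985) = 32591/12757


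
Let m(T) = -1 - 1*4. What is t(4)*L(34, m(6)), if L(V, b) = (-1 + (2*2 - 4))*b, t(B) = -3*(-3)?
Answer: 45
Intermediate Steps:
m(T) = -5 (m(T) = -1 - 4 = -5)
t(B) = 9
L(V, b) = -b (L(V, b) = (-1 + (4 - 4))*b = (-1 + 0)*b = -b)
t(4)*L(34, m(6)) = 9*(-1*(-5)) = 9*5 = 45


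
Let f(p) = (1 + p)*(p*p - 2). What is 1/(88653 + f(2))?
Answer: 1/88659 ≈ 1.1279e-5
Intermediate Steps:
f(p) = (1 + p)*(-2 + p**2) (f(p) = (1 + p)*(p**2 - 2) = (1 + p)*(-2 + p**2))
1/(88653 + f(2)) = 1/(88653 + (-2 + 2**2 + 2**3 - 2*2)) = 1/(88653 + (-2 + 4 + 8 - 4)) = 1/(88653 + 6) = 1/88659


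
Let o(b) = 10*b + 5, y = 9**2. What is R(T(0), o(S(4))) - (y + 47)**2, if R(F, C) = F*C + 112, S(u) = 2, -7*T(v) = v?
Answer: -16272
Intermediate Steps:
T(v) = -v/7
y = 81
o(b) = 5 + 10*b
R(F, C) = 112 + C*F (R(F, C) = C*F + 112 = 112 + C*F)
R(T(0), o(S(4))) - (y + 47)**2 = (112 + (5 + 10*2)*(-1/7*0)) - (81 + 47)**2 = (112 + (5 + 20)*0) - 1*128**2 = (112 + 25*0) - 1*16384 = (112 + 0) - 16384 = 112 - 16384 = -16272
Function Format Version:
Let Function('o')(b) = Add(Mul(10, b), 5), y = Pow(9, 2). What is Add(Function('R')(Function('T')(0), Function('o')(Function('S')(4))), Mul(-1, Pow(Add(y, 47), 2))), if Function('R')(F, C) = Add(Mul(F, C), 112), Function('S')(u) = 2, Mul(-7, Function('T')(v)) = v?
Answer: -16272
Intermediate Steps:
Function('T')(v) = Mul(Rational(-1, 7), v)
y = 81
Function('o')(b) = Add(5, Mul(10, b))
Function('R')(F, C) = Add(112, Mul(C, F)) (Function('R')(F, C) = Add(Mul(C, F), 112) = Add(112, Mul(C, F)))
Add(Function('R')(Function('T')(0), Function('o')(Function('S')(4))), Mul(-1, Pow(Add(y, 47), 2))) = Add(Add(112, Mul(Add(5, Mul(10, 2)), Mul(Rational(-1, 7), 0))), Mul(-1, Pow(Add(81, 47), 2))) = Add(Add(112, Mul(Add(5, 20), 0)), Mul(-1, Pow(128, 2))) = Add(Add(112, Mul(25, 0)), Mul(-1, 16384)) = Add(Add(112, 0), -16384) = Add(112, -16384) = -16272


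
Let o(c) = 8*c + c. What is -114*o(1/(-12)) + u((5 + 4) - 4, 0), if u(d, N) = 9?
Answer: 189/2 ≈ 94.500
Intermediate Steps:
o(c) = 9*c
-114*o(1/(-12)) + u((5 + 4) - 4, 0) = -1026/(-12) + 9 = -1026*(-1)/12 + 9 = -114*(-3/4) + 9 = 171/2 + 9 = 189/2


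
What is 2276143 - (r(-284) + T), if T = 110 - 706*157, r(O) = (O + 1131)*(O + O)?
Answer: 2867971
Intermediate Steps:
r(O) = 2*O*(1131 + O) (r(O) = (1131 + O)*(2*O) = 2*O*(1131 + O))
T = -110732 (T = 110 - 110842 = -110732)
2276143 - (r(-284) + T) = 2276143 - (2*(-284)*(1131 - 284) - 110732) = 2276143 - (2*(-284)*847 - 110732) = 2276143 - (-481096 - 110732) = 2276143 - 1*(-591828) = 2276143 + 591828 = 2867971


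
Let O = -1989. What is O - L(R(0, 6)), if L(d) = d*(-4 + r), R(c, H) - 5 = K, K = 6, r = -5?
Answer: -1890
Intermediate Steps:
R(c, H) = 11 (R(c, H) = 5 + 6 = 11)
L(d) = -9*d (L(d) = d*(-4 - 5) = d*(-9) = -9*d)
O - L(R(0, 6)) = -1989 - (-9)*11 = -1989 - 1*(-99) = -1989 + 99 = -1890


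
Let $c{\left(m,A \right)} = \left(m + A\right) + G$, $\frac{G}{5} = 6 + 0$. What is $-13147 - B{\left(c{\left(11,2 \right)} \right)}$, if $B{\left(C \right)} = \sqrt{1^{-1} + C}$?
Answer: $-13147 - 2 \sqrt{11} \approx -13154.0$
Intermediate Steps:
$G = 30$ ($G = 5 \left(6 + 0\right) = 5 \cdot 6 = 30$)
$c{\left(m,A \right)} = 30 + A + m$ ($c{\left(m,A \right)} = \left(m + A\right) + 30 = \left(A + m\right) + 30 = 30 + A + m$)
$B{\left(C \right)} = \sqrt{1 + C}$
$-13147 - B{\left(c{\left(11,2 \right)} \right)} = -13147 - \sqrt{1 + \left(30 + 2 + 11\right)} = -13147 - \sqrt{1 + 43} = -13147 - \sqrt{44} = -13147 - 2 \sqrt{11}$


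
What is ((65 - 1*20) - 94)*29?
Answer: -1421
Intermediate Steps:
((65 - 1*20) - 94)*29 = ((65 - 20) - 94)*29 = (45 - 94)*29 = -49*29 = -1421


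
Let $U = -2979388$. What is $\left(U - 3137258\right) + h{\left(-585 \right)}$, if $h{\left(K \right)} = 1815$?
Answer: $-6114831$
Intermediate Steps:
$\left(U - 3137258\right) + h{\left(-585 \right)} = \left(-2979388 - 3137258\right) + 1815 = -6116646 + 1815 = -6114831$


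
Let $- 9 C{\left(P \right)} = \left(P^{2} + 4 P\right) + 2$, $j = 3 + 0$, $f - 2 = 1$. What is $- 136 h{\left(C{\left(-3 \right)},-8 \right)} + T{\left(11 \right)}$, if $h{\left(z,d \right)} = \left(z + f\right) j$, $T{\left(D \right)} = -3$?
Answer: $- \frac{3817}{3} \approx -1272.3$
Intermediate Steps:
$f = 3$ ($f = 2 + 1 = 3$)
$j = 3$
$C{\left(P \right)} = - \frac{2}{9} - \frac{4 P}{9} - \frac{P^{2}}{9}$ ($C{\left(P \right)} = - \frac{\left(P^{2} + 4 P\right) + 2}{9} = - \frac{2 + P^{2} + 4 P}{9} = - \frac{2}{9} - \frac{4 P}{9} - \frac{P^{2}}{9}$)
$h{\left(z,d \right)} = 9 + 3 z$ ($h{\left(z,d \right)} = \left(z + 3\right) 3 = \left(3 + z\right) 3 = 9 + 3 z$)
$- 136 h{\left(C{\left(-3 \right)},-8 \right)} + T{\left(11 \right)} = - 136 \left(9 + 3 \left(- \frac{2}{9} - - \frac{4}{3} - \frac{\left(-3\right)^{2}}{9}\right)\right) - 3 = - 136 \left(9 + 3 \left(- \frac{2}{9} + \frac{4}{3} - 1\right)\right) - 3 = - 136 \left(9 + 3 \cdot \frac{1}{9}\right) - 3 = - 136 \left(9 + \frac{1}{3}\right) - 3 = \left(-136\right) \frac{28}{3} - 3 = - \frac{3808}{3} - 3 = - \frac{3817}{3}$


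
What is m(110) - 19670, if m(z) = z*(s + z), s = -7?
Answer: -8340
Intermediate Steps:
m(z) = z*(-7 + z)
m(110) - 19670 = 110*(-7 + 110) - 19670 = 110*103 - 19670 = 11330 - 19670 = -8340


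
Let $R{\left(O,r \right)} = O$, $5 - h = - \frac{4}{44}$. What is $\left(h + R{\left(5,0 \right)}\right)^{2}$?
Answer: $\frac{12321}{121} \approx 101.83$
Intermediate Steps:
$h = \frac{56}{11}$ ($h = 5 - - \frac{4}{44} = 5 - \left(-4\right) \frac{1}{44} = 5 - - \frac{1}{11} = 5 + \frac{1}{11} = \frac{56}{11} \approx 5.0909$)
$\left(h + R{\left(5,0 \right)}\right)^{2} = \left(\frac{56}{11} + 5\right)^{2} = \left(\frac{111}{11}\right)^{2} = \frac{12321}{121}$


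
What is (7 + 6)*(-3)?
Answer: -39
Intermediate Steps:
(7 + 6)*(-3) = 13*(-3) = -39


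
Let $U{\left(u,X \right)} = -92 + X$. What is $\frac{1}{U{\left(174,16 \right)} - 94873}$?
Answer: $- \frac{1}{94949} \approx -1.0532 \cdot 10^{-5}$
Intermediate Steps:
$\frac{1}{U{\left(174,16 \right)} - 94873} = \frac{1}{\left(-92 + 16\right) - 94873} = \frac{1}{-76 - 94873} = \frac{1}{-94949} = - \frac{1}{94949}$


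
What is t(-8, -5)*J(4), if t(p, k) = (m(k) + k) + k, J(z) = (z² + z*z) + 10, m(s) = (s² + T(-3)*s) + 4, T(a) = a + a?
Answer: 2058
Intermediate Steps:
T(a) = 2*a
m(s) = 4 + s² - 6*s (m(s) = (s² + (2*(-3))*s) + 4 = (s² - 6*s) + 4 = 4 + s² - 6*s)
J(z) = 10 + 2*z² (J(z) = (z² + z²) + 10 = 2*z² + 10 = 10 + 2*z²)
t(p, k) = 4 + k² - 4*k (t(p, k) = ((4 + k² - 6*k) + k) + k = (4 + k² - 5*k) + k = 4 + k² - 4*k)
t(-8, -5)*J(4) = (4 + (-5)² - 4*(-5))*(10 + 2*4²) = (4 + 25 + 20)*(10 + 2*16) = 49*(10 + 32) = 49*42 = 2058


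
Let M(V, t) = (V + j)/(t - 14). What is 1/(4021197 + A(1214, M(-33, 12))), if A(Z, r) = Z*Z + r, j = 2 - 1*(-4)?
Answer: 2/10990013 ≈ 1.8198e-7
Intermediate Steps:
j = 6 (j = 2 + 4 = 6)
M(V, t) = (6 + V)/(-14 + t) (M(V, t) = (V + 6)/(t - 14) = (6 + V)/(-14 + t))
A(Z, r) = r + Z² (A(Z, r) = Z² + r = r + Z²)
1/(4021197 + A(1214, M(-33, 12))) = 1/(4021197 + ((6 - 33)/(-14 + 12) + 1214²)) = 1/(4021197 + (-27/(-2) + 1473796)) = 1/(4021197 + (-½*(-27) + 1473796)) = 1/(4021197 + (27/2 + 1473796)) = 1/(4021197 + 2947619/2) = 1/(10990013/2) = 2/10990013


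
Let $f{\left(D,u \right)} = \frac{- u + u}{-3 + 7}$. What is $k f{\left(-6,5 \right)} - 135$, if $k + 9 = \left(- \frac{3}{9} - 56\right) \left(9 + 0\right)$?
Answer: $-135$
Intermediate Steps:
$k = -516$ ($k = -9 + \left(- \frac{3}{9} - 56\right) \left(9 + 0\right) = -9 + \left(\left(-3\right) \frac{1}{9} - 56\right) 9 = -9 + \left(- \frac{1}{3} - 56\right) 9 = -9 - 507 = -516$)
$f{\left(D,u \right)} = 0$ ($f{\left(D,u \right)} = \frac{0}{4} = 0 \cdot \frac{1}{4} = 0$)
$k f{\left(-6,5 \right)} - 135 = \left(-516\right) 0 - 135 = 0 - 135 = -135$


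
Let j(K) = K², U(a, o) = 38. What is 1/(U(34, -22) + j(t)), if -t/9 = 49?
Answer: 1/194519 ≈ 5.1409e-6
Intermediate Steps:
t = -441 (t = -9*49 = -441)
1/(U(34, -22) + j(t)) = 1/(38 + (-441)²) = 1/(38 + 194481) = 1/194519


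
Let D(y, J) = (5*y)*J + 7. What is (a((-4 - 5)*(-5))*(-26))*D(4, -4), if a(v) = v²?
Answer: 3843450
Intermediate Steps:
D(y, J) = 7 + 5*J*y (D(y, J) = 5*J*y + 7 = 7 + 5*J*y)
(a((-4 - 5)*(-5))*(-26))*D(4, -4) = (((-4 - 5)*(-5))²*(-26))*(7 + 5*(-4)*4) = ((-9*(-5))²*(-26))*(7 - 80) = (45²*(-26))*(-73) = (2025*(-26))*(-73) = -52650*(-73) = 3843450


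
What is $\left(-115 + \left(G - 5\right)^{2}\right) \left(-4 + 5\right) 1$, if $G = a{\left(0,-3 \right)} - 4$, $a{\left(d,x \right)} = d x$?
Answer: $-34$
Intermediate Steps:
$G = -4$ ($G = 0 \left(-3\right) - 4 = 0 - 4 = -4$)
$\left(-115 + \left(G - 5\right)^{2}\right) \left(-4 + 5\right) 1 = \left(-115 + \left(-4 - 5\right)^{2}\right) \left(-4 + 5\right) 1 = \left(-115 + \left(-9\right)^{2}\right) 1 \cdot 1 = \left(-115 + 81\right) 1 = \left(-34\right) 1 = -34$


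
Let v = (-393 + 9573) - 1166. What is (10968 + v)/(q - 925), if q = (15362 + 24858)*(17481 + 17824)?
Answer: 18982/1419966175 ≈ 1.3368e-5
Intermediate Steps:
q = 1419967100 (q = 40220*35305 = 1419967100)
v = 8014 (v = 9180 - 1166 = 8014)
(10968 + v)/(q - 925) = (10968 + 8014)/(1419967100 - 925) = 18982/1419966175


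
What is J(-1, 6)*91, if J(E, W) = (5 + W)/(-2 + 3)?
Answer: 1001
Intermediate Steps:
J(E, W) = 5 + W (J(E, W) = (5 + W)/1 = (5 + W)*1 = 5 + W)
J(-1, 6)*91 = (5 + 6)*91 = 11*91 = 1001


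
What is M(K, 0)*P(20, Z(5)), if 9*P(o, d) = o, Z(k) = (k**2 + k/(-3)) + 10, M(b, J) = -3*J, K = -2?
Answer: 0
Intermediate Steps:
Z(k) = 10 + k**2 - k/3 (Z(k) = (k**2 - k/3) + 10 = 10 + k**2 - k/3)
P(o, d) = o/9
M(K, 0)*P(20, Z(5)) = (-3*0)*((1/9)*20) = 0*(20/9) = 0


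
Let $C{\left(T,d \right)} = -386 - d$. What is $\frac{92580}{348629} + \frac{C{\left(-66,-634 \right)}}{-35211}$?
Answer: $\frac{3173374388}{12275575719} \approx 0.25851$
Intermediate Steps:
$\frac{92580}{348629} + \frac{C{\left(-66,-634 \right)}}{-35211} = \frac{92580}{348629} + \frac{-386 - -634}{-35211} = 92580 \cdot \frac{1}{348629} + \left(-386 + 634\right) \left(- \frac{1}{35211}\right) = \frac{92580}{348629} + 248 \left(- \frac{1}{35211}\right) = \frac{92580}{348629} - \frac{248}{35211} = \frac{3173374388}{12275575719}$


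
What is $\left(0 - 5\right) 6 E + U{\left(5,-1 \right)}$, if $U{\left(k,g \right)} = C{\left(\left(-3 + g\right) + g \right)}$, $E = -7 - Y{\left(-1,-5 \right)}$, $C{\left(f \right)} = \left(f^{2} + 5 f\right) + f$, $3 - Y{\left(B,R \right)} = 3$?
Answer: $205$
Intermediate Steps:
$Y{\left(B,R \right)} = 0$ ($Y{\left(B,R \right)} = 3 - 3 = 0$)
$C{\left(f \right)} = f^{2} + 6 f$
$E = -7$ ($E = -7 - 0 = -7 + 0 = -7$)
$U{\left(k,g \right)} = \left(-3 + 2 g\right) \left(3 + 2 g\right)$ ($U{\left(k,g \right)} = \left(\left(-3 + g\right) + g\right) \left(6 + \left(\left(-3 + g\right) + g\right)\right) = \left(-3 + 2 g\right) \left(6 + \left(-3 + 2 g\right)\right) = \left(-3 + 2 g\right) \left(3 + 2 g\right)$)
$\left(0 - 5\right) 6 E + U{\left(5,-1 \right)} = \left(0 - 5\right) 6 \left(-7\right) - \left(9 - 4 \left(-1\right)^{2}\right) = \left(-5\right) 6 \left(-7\right) + \left(-9 + 4 \cdot 1\right) = \left(-30\right) \left(-7\right) + \left(-9 + 4\right) = 210 - 5 = 205$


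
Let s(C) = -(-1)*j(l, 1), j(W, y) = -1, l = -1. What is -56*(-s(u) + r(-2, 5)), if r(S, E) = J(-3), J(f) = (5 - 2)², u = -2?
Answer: -560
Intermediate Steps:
s(C) = -1 (s(C) = -(-1)*(-1) = -1*1 = -1)
J(f) = 9 (J(f) = 3² = 9)
r(S, E) = 9
-56*(-s(u) + r(-2, 5)) = -56*(-1*(-1) + 9) = -56*(1 + 9) = -56*10 = -560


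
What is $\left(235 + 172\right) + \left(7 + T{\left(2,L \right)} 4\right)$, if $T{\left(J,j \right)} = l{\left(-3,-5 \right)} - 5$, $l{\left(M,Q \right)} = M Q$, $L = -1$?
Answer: $454$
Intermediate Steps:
$T{\left(J,j \right)} = 10$ ($T{\left(J,j \right)} = \left(-3\right) \left(-5\right) - 5 = 15 - 5 = 10$)
$\left(235 + 172\right) + \left(7 + T{\left(2,L \right)} 4\right) = \left(235 + 172\right) + \left(7 + 10 \cdot 4\right) = 407 + \left(7 + 40\right) = 407 + 47 = 454$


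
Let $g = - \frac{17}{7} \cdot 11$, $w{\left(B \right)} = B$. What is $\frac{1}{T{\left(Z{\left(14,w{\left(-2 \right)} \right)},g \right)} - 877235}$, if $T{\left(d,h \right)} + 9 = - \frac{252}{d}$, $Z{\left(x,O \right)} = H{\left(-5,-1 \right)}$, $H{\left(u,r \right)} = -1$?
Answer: $- \frac{1}{876992} \approx -1.1403 \cdot 10^{-6}$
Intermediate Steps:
$Z{\left(x,O \right)} = -1$
$g = - \frac{187}{7}$ ($g = \left(-17\right) \frac{1}{7} \cdot 11 = \left(- \frac{17}{7}\right) 11 = - \frac{187}{7} \approx -26.714$)
$T{\left(d,h \right)} = -9 - \frac{252}{d}$
$\frac{1}{T{\left(Z{\left(14,w{\left(-2 \right)} \right)},g \right)} - 877235} = \frac{1}{\left(-9 - \frac{252}{-1}\right) - 877235} = \frac{1}{\left(-9 - -252\right) - 877235} = \frac{1}{\left(-9 + 252\right) - 877235} = \frac{1}{243 - 877235} = \frac{1}{-876992} = - \frac{1}{876992}$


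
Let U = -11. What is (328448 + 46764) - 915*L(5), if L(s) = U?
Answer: 385277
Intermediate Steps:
L(s) = -11
(328448 + 46764) - 915*L(5) = (328448 + 46764) - 915*(-11) = 375212 + 10065 = 385277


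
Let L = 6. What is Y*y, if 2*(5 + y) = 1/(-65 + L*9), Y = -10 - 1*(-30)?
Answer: -1110/11 ≈ -100.91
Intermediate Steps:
Y = 20 (Y = -10 + 30 = 20)
y = -111/22 (y = -5 + 1/(2*(-65 + 6*9)) = -5 + 1/(2*(-65 + 54)) = -5 + (½)/(-11) = -5 + (½)*(-1/11) = -5 - 1/22 = -111/22 ≈ -5.0455)
Y*y = 20*(-111/22) = -1110/11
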